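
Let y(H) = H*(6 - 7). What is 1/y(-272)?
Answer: 1/272 ≈ 0.0036765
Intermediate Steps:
y(H) = -H (y(H) = H*(-1) = -H)
1/y(-272) = 1/(-1*(-272)) = 1/272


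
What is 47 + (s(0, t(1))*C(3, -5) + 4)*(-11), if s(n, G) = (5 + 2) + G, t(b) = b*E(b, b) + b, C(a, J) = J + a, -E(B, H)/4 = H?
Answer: 91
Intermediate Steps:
E(B, H) = -4*H
t(b) = b - 4*b² (t(b) = b*(-4*b) + b = -4*b² + b = b - 4*b²)
s(n, G) = 7 + G
47 + (s(0, t(1))*C(3, -5) + 4)*(-11) = 47 + ((7 + 1*(1 - 4*1))*(-5 + 3) + 4)*(-11) = 47 + ((7 + 1*(1 - 4))*(-2) + 4)*(-11) = 47 + ((7 + 1*(-3))*(-2) + 4)*(-11) = 47 + ((7 - 3)*(-2) + 4)*(-11) = 47 + (4*(-2) + 4)*(-11) = 47 + (-8 + 4)*(-11) = 47 - 4*(-11) = 47 + 44 = 91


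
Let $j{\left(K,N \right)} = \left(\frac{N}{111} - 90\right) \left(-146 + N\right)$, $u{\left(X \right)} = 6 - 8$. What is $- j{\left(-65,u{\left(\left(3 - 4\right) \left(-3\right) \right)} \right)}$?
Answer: $- \frac{39968}{3} \approx -13323.0$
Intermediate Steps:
$u{\left(X \right)} = -2$ ($u{\left(X \right)} = 6 - 8 = -2$)
$j{\left(K,N \right)} = \left(-146 + N\right) \left(-90 + \frac{N}{111}\right)$ ($j{\left(K,N \right)} = \left(N \frac{1}{111} - 90\right) \left(-146 + N\right) = \left(\frac{N}{111} - 90\right) \left(-146 + N\right) = \left(-90 + \frac{N}{111}\right) \left(-146 + N\right) = \left(-146 + N\right) \left(-90 + \frac{N}{111}\right)$)
$- j{\left(-65,u{\left(\left(3 - 4\right) \left(-3\right) \right)} \right)} = - (13140 - - \frac{20272}{111} + \frac{\left(-2\right)^{2}}{111}) = - (13140 + \frac{20272}{111} + \frac{1}{111} \cdot 4) = - (13140 + \frac{20272}{111} + \frac{4}{111}) = \left(-1\right) \frac{39968}{3} = - \frac{39968}{3}$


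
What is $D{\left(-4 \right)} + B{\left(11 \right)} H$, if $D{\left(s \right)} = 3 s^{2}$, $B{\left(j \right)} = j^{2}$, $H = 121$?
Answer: $14689$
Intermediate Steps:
$D{\left(-4 \right)} + B{\left(11 \right)} H = 3 \left(-4\right)^{2} + 11^{2} \cdot 121 = 3 \cdot 16 + 121 \cdot 121 = 48 + 14641 = 14689$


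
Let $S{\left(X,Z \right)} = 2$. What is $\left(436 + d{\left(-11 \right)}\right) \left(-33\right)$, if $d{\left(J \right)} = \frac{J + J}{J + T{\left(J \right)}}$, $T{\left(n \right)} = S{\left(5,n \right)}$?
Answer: $- \frac{43406}{3} \approx -14469.0$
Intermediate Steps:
$T{\left(n \right)} = 2$
$d{\left(J \right)} = \frac{2 J}{2 + J}$ ($d{\left(J \right)} = \frac{J + J}{J + 2} = \frac{2 J}{2 + J}$)
$\left(436 + d{\left(-11 \right)}\right) \left(-33\right) = \left(436 + 2 \left(-11\right) \frac{1}{2 - 11}\right) \left(-33\right) = \left(436 + 2 \left(-11\right) \frac{1}{-9}\right) \left(-33\right) = \left(436 + 2 \left(-11\right) \left(- \frac{1}{9}\right)\right) \left(-33\right) = \left(436 + \frac{22}{9}\right) \left(-33\right) = \frac{3946}{9} \left(-33\right) = - \frac{43406}{3}$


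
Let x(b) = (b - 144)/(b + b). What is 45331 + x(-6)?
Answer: 90687/2 ≈ 45344.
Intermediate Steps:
x(b) = (-144 + b)/(2*b) (x(b) = (-144 + b)/((2*b)) = (-144 + b)*(1/(2*b)) = (-144 + b)/(2*b))
45331 + x(-6) = 45331 + (½)*(-144 - 6)/(-6) = 45331 + (½)*(-⅙)*(-150) = 45331 + 25/2 = 90687/2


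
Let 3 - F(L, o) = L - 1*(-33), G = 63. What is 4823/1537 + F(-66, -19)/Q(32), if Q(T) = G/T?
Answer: 4349/203 ≈ 21.424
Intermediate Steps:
F(L, o) = -30 - L (F(L, o) = 3 - (L - 1*(-33)) = 3 - (L + 33) = 3 - (33 + L) = 3 + (-33 - L) = -30 - L)
Q(T) = 63/T
4823/1537 + F(-66, -19)/Q(32) = 4823/1537 + (-30 - 1*(-66))/((63/32)) = 4823*(1/1537) + (-30 + 66)/((63*(1/32))) = 91/29 + 36/(63/32) = 91/29 + 36*(32/63) = 91/29 + 128/7 = 4349/203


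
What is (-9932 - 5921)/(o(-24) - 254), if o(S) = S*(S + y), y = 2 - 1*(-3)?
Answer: -15853/202 ≈ -78.480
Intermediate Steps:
y = 5 (y = 2 + 3 = 5)
o(S) = S*(5 + S) (o(S) = S*(S + 5) = S*(5 + S))
(-9932 - 5921)/(o(-24) - 254) = (-9932 - 5921)/(-24*(5 - 24) - 254) = -15853/(-24*(-19) - 254) = -15853/(456 - 254) = -15853/202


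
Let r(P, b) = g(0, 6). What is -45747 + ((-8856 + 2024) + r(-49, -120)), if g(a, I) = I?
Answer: -52573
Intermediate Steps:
r(P, b) = 6
-45747 + ((-8856 + 2024) + r(-49, -120)) = -45747 + ((-8856 + 2024) + 6) = -45747 + (-6832 + 6) = -45747 - 6826 = -52573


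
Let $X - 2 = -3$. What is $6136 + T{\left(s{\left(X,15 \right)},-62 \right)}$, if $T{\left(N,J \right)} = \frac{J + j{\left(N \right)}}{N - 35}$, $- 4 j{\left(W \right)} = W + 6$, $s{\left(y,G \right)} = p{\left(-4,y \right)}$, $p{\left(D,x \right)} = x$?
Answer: $\frac{883837}{144} \approx 6137.8$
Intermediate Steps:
$X = -1$ ($X = 2 - 3 = -1$)
$s{\left(y,G \right)} = y$
$j{\left(W \right)} = - \frac{3}{2} - \frac{W}{4}$ ($j{\left(W \right)} = - \frac{W + 6}{4} = - \frac{6 + W}{4} = - \frac{3}{2} - \frac{W}{4}$)
$T{\left(N,J \right)} = \frac{- \frac{3}{2} + J - \frac{N}{4}}{-35 + N}$ ($T{\left(N,J \right)} = \frac{J - \left(\frac{3}{2} + \frac{N}{4}\right)}{N - 35} = \frac{- \frac{3}{2} + J - \frac{N}{4}}{-35 + N}$)
$6136 + T{\left(s{\left(X,15 \right)},-62 \right)} = 6136 + \frac{-6 - -1 + 4 \left(-62\right)}{4 \left(-35 - 1\right)} = 6136 + \frac{-6 + 1 - 248}{4 \left(-36\right)} = 6136 + \frac{1}{4} \left(- \frac{1}{36}\right) \left(-253\right) = 6136 + \frac{253}{144} = \frac{883837}{144}$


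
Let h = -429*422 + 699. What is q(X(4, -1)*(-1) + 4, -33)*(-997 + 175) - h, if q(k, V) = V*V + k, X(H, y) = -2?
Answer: -719751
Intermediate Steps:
q(k, V) = k + V**2 (q(k, V) = V**2 + k = k + V**2)
h = -180339 (h = -181038 + 699 = -180339)
q(X(4, -1)*(-1) + 4, -33)*(-997 + 175) - h = ((-2*(-1) + 4) + (-33)**2)*(-997 + 175) - 1*(-180339) = ((2 + 4) + 1089)*(-822) + 180339 = (6 + 1089)*(-822) + 180339 = 1095*(-822) + 180339 = -900090 + 180339 = -719751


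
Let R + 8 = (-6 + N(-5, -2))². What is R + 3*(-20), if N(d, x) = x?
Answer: -4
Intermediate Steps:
R = 56 (R = -8 + (-6 - 2)² = -8 + (-8)² = -8 + 64 = 56)
R + 3*(-20) = 56 + 3*(-20) = 56 - 60 = -4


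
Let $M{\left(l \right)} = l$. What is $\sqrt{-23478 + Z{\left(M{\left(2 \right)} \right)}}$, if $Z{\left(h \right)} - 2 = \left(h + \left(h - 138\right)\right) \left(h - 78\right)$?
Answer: $2 i \sqrt{3323} \approx 115.29 i$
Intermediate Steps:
$Z{\left(h \right)} = 2 + \left(-138 + 2 h\right) \left(-78 + h\right)$ ($Z{\left(h \right)} = 2 + \left(h + \left(h - 138\right)\right) \left(h - 78\right) = 2 + \left(h + \left(-138 + h\right)\right) \left(-78 + h\right) = 2 + \left(-138 + 2 h\right) \left(-78 + h\right)$)
$\sqrt{-23478 + Z{\left(M{\left(2 \right)} \right)}} = \sqrt{-23478 + \left(10766 - 588 + 2 \cdot 2^{2}\right)} = \sqrt{-23478 + \left(10766 - 588 + 2 \cdot 4\right)} = \sqrt{-23478 + \left(10766 - 588 + 8\right)} = \sqrt{-23478 + 10186} = \sqrt{-13292} = 2 i \sqrt{3323}$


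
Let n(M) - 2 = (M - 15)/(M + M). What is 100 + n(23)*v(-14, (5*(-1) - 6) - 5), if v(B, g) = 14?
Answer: 3000/23 ≈ 130.43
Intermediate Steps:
n(M) = 2 + (-15 + M)/(2*M) (n(M) = 2 + (M - 15)/(M + M) = 2 + (-15 + M)/((2*M)) = 2 + (-15 + M)*(1/(2*M)) = 2 + (-15 + M)/(2*M))
100 + n(23)*v(-14, (5*(-1) - 6) - 5) = 100 + ((5/2)*(-3 + 23)/23)*14 = 100 + ((5/2)*(1/23)*20)*14 = 100 + (50/23)*14 = 100 + 700/23 = 3000/23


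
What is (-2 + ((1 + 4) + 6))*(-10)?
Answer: -90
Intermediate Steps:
(-2 + ((1 + 4) + 6))*(-10) = (-2 + (5 + 6))*(-10) = (-2 + 11)*(-10) = 9*(-10) = -90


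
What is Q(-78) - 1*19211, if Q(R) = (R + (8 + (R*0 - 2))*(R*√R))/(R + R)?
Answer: -38421/2 + 3*I*√78 ≈ -19211.0 + 26.495*I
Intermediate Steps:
Q(R) = (R + 6*R^(3/2))/(2*R) (Q(R) = (R + (8 + (0 - 2))*R^(3/2))/((2*R)) = (R + (8 - 2)*R^(3/2))*(1/(2*R)) = (R + 6*R^(3/2))*(1/(2*R)) = (R + 6*R^(3/2))/(2*R))
Q(-78) - 1*19211 = (½ + 3*√(-78)) - 1*19211 = (½ + 3*(I*√78)) - 19211 = (½ + 3*I*√78) - 19211 = -38421/2 + 3*I*√78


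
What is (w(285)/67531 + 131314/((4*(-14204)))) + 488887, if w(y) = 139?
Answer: 937886485404621/1918420648 ≈ 4.8888e+5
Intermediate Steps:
(w(285)/67531 + 131314/((4*(-14204)))) + 488887 = (139/67531 + 131314/((4*(-14204)))) + 488887 = (139*(1/67531) + 131314/(-56816)) + 488887 = (139/67531 + 131314*(-1/56816)) + 488887 = (139/67531 - 65657/28408) + 488887 = -4429934155/1918420648 + 488887 = 937886485404621/1918420648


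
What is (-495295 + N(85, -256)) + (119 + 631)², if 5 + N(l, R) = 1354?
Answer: 68554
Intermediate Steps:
N(l, R) = 1349 (N(l, R) = -5 + 1354 = 1349)
(-495295 + N(85, -256)) + (119 + 631)² = (-495295 + 1349) + (119 + 631)² = -493946 + 750² = -493946 + 562500 = 68554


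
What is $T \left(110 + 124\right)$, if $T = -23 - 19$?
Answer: $-9828$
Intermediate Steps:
$T = -42$ ($T = -23 - 19 = -42$)
$T \left(110 + 124\right) = - 42 \left(110 + 124\right) = \left(-42\right) 234 = -9828$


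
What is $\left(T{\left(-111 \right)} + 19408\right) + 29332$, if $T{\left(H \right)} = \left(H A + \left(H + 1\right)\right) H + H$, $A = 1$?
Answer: $73160$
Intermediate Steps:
$T{\left(H \right)} = H + H \left(1 + 2 H\right)$ ($T{\left(H \right)} = \left(H 1 + \left(H + 1\right)\right) H + H = \left(H + \left(1 + H\right)\right) H + H = \left(1 + 2 H\right) H + H = H \left(1 + 2 H\right) + H = H + H \left(1 + 2 H\right)$)
$\left(T{\left(-111 \right)} + 19408\right) + 29332 = \left(2 \left(-111\right) \left(1 - 111\right) + 19408\right) + 29332 = \left(2 \left(-111\right) \left(-110\right) + 19408\right) + 29332 = \left(24420 + 19408\right) + 29332 = 43828 + 29332 = 73160$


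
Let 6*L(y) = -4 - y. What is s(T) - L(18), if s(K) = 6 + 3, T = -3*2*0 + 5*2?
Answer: 38/3 ≈ 12.667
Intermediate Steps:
L(y) = -⅔ - y/6 (L(y) = (-4 - y)/6 = -⅔ - y/6)
T = 10 (T = -6*0 + 10 = 0 + 10 = 10)
s(K) = 9
s(T) - L(18) = 9 - (-⅔ - ⅙*18) = 9 - (-⅔ - 3) = 9 - 1*(-11/3) = 9 + 11/3 = 38/3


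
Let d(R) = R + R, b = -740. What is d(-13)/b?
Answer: 13/370 ≈ 0.035135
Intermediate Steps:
d(R) = 2*R
d(-13)/b = (2*(-13))/(-740) = -26*(-1/740) = 13/370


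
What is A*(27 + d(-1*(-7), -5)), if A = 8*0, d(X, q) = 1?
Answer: 0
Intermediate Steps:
A = 0
A*(27 + d(-1*(-7), -5)) = 0*(27 + 1) = 0*28 = 0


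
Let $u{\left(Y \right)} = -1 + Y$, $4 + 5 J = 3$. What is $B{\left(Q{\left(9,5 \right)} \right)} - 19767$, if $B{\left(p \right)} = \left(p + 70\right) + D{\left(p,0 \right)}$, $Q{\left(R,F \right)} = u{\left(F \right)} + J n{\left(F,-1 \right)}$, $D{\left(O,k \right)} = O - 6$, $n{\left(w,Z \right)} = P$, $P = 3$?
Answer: $- \frac{98481}{5} \approx -19696.0$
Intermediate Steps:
$n{\left(w,Z \right)} = 3$
$J = - \frac{1}{5}$ ($J = - \frac{4}{5} + \frac{1}{5} \cdot 3 = - \frac{4}{5} + \frac{3}{5} = - \frac{1}{5} \approx -0.2$)
$D{\left(O,k \right)} = -6 + O$ ($D{\left(O,k \right)} = O - 6 = -6 + O$)
$Q{\left(R,F \right)} = - \frac{8}{5} + F$ ($Q{\left(R,F \right)} = \left(-1 + F\right) - \frac{3}{5} = - \frac{8}{5} + F$)
$B{\left(p \right)} = 64 + 2 p$ ($B{\left(p \right)} = \left(p + 70\right) + \left(-6 + p\right) = \left(70 + p\right) + \left(-6 + p\right) = 64 + 2 p$)
$B{\left(Q{\left(9,5 \right)} \right)} - 19767 = \left(64 + 2 \left(- \frac{8}{5} + 5\right)\right) - 19767 = \left(64 + 2 \cdot \frac{17}{5}\right) - 19767 = \left(64 + \frac{34}{5}\right) - 19767 = \frac{354}{5} - 19767 = - \frac{98481}{5}$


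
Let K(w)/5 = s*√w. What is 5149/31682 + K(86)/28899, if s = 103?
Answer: 5149/31682 + 515*√86/28899 ≈ 0.32778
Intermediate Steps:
K(w) = 515*√w (K(w) = 5*(103*√w) = 515*√w)
5149/31682 + K(86)/28899 = 5149/31682 + (515*√86)/28899 = 5149*(1/31682) + (515*√86)*(1/28899) = 5149/31682 + 515*√86/28899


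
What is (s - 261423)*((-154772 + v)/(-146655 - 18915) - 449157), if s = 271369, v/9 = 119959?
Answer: -369831314812577/82785 ≈ -4.4674e+9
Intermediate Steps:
v = 1079631 (v = 9*119959 = 1079631)
(s - 261423)*((-154772 + v)/(-146655 - 18915) - 449157) = (271369 - 261423)*((-154772 + 1079631)/(-146655 - 18915) - 449157) = 9946*(924859/(-165570) - 449157) = 9946*(924859*(-1/165570) - 449157) = 9946*(-924859/165570 - 449157) = 9946*(-74367849349/165570) = -369831314812577/82785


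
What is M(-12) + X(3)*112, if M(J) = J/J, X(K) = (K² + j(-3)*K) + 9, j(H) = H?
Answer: 1009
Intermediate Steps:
X(K) = 9 + K² - 3*K (X(K) = (K² - 3*K) + 9 = 9 + K² - 3*K)
M(J) = 1
M(-12) + X(3)*112 = 1 + (9 + 3² - 3*3)*112 = 1 + (9 + 9 - 9)*112 = 1 + 9*112 = 1 + 1008 = 1009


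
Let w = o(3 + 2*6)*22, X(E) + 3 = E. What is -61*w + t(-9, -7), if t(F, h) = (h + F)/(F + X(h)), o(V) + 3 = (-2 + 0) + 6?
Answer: -25482/19 ≈ -1341.2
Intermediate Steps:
X(E) = -3 + E
o(V) = 1 (o(V) = -3 + ((-2 + 0) + 6) = -3 + (-2 + 6) = -3 + 4 = 1)
w = 22 (w = 1*22 = 22)
t(F, h) = (F + h)/(-3 + F + h) (t(F, h) = (h + F)/(F + (-3 + h)) = (F + h)/(-3 + F + h))
-61*w + t(-9, -7) = -61*22 + (-9 - 7)/(-3 - 9 - 7) = -1342 - 16/(-19) = -1342 - 1/19*(-16) = -1342 + 16/19 = -25482/19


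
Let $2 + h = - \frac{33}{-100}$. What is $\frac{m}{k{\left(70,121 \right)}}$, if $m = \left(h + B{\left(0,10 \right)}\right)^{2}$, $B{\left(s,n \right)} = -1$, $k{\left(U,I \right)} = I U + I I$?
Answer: $\frac{71289}{231110000} \approx 0.00030846$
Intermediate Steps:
$k{\left(U,I \right)} = I^{2} + I U$ ($k{\left(U,I \right)} = I U + I^{2} = I^{2} + I U$)
$h = - \frac{167}{100}$ ($h = -2 - \frac{33}{-100} = -2 - - \frac{33}{100} = -2 + \frac{33}{100} = - \frac{167}{100} \approx -1.67$)
$m = \frac{71289}{10000}$ ($m = \left(- \frac{167}{100} - 1\right)^{2} = \left(- \frac{267}{100}\right)^{2} = \frac{71289}{10000} \approx 7.1289$)
$\frac{m}{k{\left(70,121 \right)}} = \frac{71289}{10000 \cdot 121 \left(121 + 70\right)} = \frac{71289}{10000 \cdot 121 \cdot 191} = \frac{71289}{10000 \cdot 23111} = \frac{71289}{10000} \cdot \frac{1}{23111} = \frac{71289}{231110000}$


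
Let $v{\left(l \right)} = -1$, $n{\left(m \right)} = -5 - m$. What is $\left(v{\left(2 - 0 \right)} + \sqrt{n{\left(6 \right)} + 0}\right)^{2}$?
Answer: $\left(1 - i \sqrt{11}\right)^{2} \approx -10.0 - 6.6332 i$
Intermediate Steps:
$\left(v{\left(2 - 0 \right)} + \sqrt{n{\left(6 \right)} + 0}\right)^{2} = \left(-1 + \sqrt{\left(-5 - 6\right) + 0}\right)^{2} = \left(-1 + \sqrt{-11 + 0}\right)^{2} = \left(-1 + \sqrt{-11}\right)^{2} = \left(-1 + i \sqrt{11}\right)^{2}$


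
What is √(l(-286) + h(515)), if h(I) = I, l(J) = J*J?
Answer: √82311 ≈ 286.90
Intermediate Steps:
l(J) = J²
√(l(-286) + h(515)) = √((-286)² + 515) = √(81796 + 515) = √82311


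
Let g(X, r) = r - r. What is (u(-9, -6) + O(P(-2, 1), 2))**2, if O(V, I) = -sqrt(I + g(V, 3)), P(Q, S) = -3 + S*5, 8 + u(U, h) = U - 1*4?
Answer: (21 + sqrt(2))**2 ≈ 502.40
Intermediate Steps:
g(X, r) = 0
u(U, h) = -12 + U (u(U, h) = -8 + (U - 1*4) = -8 + (U - 4) = -8 + (-4 + U) = -12 + U)
P(Q, S) = -3 + 5*S
O(V, I) = -sqrt(I) (O(V, I) = -sqrt(I + 0) = -sqrt(I))
(u(-9, -6) + O(P(-2, 1), 2))**2 = ((-12 - 9) - sqrt(2))**2 = (-21 - sqrt(2))**2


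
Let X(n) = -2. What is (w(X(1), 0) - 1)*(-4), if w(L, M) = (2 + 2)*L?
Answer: 36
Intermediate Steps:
w(L, M) = 4*L
(w(X(1), 0) - 1)*(-4) = (4*(-2) - 1)*(-4) = (-8 - 1)*(-4) = -9*(-4) = 36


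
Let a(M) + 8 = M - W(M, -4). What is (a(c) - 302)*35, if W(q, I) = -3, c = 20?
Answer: -10045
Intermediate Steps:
a(M) = -5 + M (a(M) = -8 + (M - 1*(-3)) = -8 + (M + 3) = -8 + (3 + M) = -5 + M)
(a(c) - 302)*35 = ((-5 + 20) - 302)*35 = (15 - 302)*35 = -287*35 = -10045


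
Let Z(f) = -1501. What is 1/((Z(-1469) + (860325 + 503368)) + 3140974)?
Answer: 1/4503166 ≈ 2.2207e-7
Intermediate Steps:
1/((Z(-1469) + (860325 + 503368)) + 3140974) = 1/((-1501 + (860325 + 503368)) + 3140974) = 1/((-1501 + 1363693) + 3140974) = 1/(1362192 + 3140974) = 1/4503166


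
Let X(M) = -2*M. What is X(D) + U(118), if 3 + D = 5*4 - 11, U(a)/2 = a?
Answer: 224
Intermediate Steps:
U(a) = 2*a
D = 6 (D = -3 + (5*4 - 11) = -3 + (20 - 11) = -3 + 9 = 6)
X(D) + U(118) = -2*6 + 2*118 = -12 + 236 = 224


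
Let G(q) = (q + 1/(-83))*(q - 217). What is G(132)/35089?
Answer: -931175/2912387 ≈ -0.31973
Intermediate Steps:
G(q) = (-217 + q)*(-1/83 + q) (G(q) = (q - 1/83)*(-217 + q) = (-1/83 + q)*(-217 + q) = (-217 + q)*(-1/83 + q))
G(132)/35089 = (217/83 + 132**2 - 18012/83*132)/35089 = (217/83 + 17424 - 2377584/83)*(1/35089) = -931175/83*1/35089 = -931175/2912387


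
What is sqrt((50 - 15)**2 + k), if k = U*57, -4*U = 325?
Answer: 5*I*sqrt(545)/2 ≈ 58.363*I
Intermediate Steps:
U = -325/4 (U = -1/4*325 = -325/4 ≈ -81.250)
k = -18525/4 (k = -325/4*57 = -18525/4 ≈ -4631.3)
sqrt((50 - 15)**2 + k) = sqrt((50 - 15)**2 - 18525/4) = sqrt(35**2 - 18525/4) = sqrt(1225 - 18525/4) = sqrt(-13625/4) = 5*I*sqrt(545)/2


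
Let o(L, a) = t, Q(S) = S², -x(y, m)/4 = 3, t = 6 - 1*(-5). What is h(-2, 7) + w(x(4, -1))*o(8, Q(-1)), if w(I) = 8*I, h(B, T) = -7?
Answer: -1063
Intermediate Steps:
t = 11 (t = 6 + 5 = 11)
x(y, m) = -12 (x(y, m) = -4*3 = -12)
o(L, a) = 11
h(-2, 7) + w(x(4, -1))*o(8, Q(-1)) = -7 + (8*(-12))*11 = -7 - 96*11 = -7 - 1056 = -1063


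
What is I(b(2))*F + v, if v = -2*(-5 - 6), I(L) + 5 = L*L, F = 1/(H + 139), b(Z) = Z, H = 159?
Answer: 6555/298 ≈ 21.997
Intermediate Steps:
F = 1/298 (F = 1/(159 + 139) = 1/298 ≈ 0.0033557)
I(L) = -5 + L² (I(L) = -5 + L*L = -5 + L²)
v = 22 (v = -2*(-11) = 22)
I(b(2))*F + v = (-5 + 2²)*(1/298) + 22 = (-5 + 4)*(1/298) + 22 = -1*1/298 + 22 = -1/298 + 22 = 6555/298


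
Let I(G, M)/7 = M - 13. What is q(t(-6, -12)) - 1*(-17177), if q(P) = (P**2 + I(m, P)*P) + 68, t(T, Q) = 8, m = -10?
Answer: 17029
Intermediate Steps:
I(G, M) = -91 + 7*M (I(G, M) = 7*(M - 13) = 7*(-13 + M) = -91 + 7*M)
q(P) = 68 + P**2 + P*(-91 + 7*P) (q(P) = (P**2 + (-91 + 7*P)*P) + 68 = (P**2 + P*(-91 + 7*P)) + 68 = 68 + P**2 + P*(-91 + 7*P))
q(t(-6, -12)) - 1*(-17177) = (68 - 91*8 + 8*8**2) - 1*(-17177) = (68 - 728 + 8*64) + 17177 = (68 - 728 + 512) + 17177 = -148 + 17177 = 17029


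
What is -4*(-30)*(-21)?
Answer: -2520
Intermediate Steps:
-4*(-30)*(-21) = 120*(-21) = -2520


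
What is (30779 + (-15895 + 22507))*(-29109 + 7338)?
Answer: -814039461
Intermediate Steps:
(30779 + (-15895 + 22507))*(-29109 + 7338) = (30779 + 6612)*(-21771) = 37391*(-21771) = -814039461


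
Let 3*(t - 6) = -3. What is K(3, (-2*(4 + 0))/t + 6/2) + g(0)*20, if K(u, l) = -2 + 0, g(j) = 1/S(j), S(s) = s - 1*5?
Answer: -6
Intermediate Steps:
S(s) = -5 + s (S(s) = s - 5 = -5 + s)
g(j) = 1/(-5 + j)
t = 5 (t = 6 + (1/3)*(-3) = 6 - 1 = 5)
K(u, l) = -2
K(3, (-2*(4 + 0))/t + 6/2) + g(0)*20 = -2 + 20/(-5 + 0) = -2 + 20/(-5) = -2 - 1/5*20 = -2 - 4 = -6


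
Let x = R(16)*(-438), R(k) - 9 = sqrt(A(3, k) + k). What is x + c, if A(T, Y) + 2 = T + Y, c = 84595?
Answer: 80653 - 438*sqrt(33) ≈ 78137.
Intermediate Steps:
A(T, Y) = -2 + T + Y (A(T, Y) = -2 + (T + Y) = -2 + T + Y)
R(k) = 9 + sqrt(1 + 2*k) (R(k) = 9 + sqrt((-2 + 3 + k) + k) = 9 + sqrt((1 + k) + k) = 9 + sqrt(1 + 2*k))
x = -3942 - 438*sqrt(33) (x = (9 + sqrt(1 + 2*16))*(-438) = (9 + sqrt(1 + 32))*(-438) = (9 + sqrt(33))*(-438) = -3942 - 438*sqrt(33) ≈ -6458.1)
x + c = (-3942 - 438*sqrt(33)) + 84595 = 80653 - 438*sqrt(33)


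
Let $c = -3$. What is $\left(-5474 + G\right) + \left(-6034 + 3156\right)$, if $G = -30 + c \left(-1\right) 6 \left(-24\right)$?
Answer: $-8814$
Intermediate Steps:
$G = -462$ ($G = -30 + \left(-3\right) \left(-1\right) 6 \left(-24\right) = -30 + 3 \cdot 6 \left(-24\right) = -30 + 18 \left(-24\right) = -30 - 432 = -462$)
$\left(-5474 + G\right) + \left(-6034 + 3156\right) = \left(-5474 - 462\right) + \left(-6034 + 3156\right) = -5936 - 2878 = -8814$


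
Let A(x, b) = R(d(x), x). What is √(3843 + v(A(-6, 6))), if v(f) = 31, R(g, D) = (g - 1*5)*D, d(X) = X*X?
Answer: √3874 ≈ 62.241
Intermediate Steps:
d(X) = X²
R(g, D) = D*(-5 + g) (R(g, D) = (g - 5)*D = (-5 + g)*D = D*(-5 + g))
A(x, b) = x*(-5 + x²)
√(3843 + v(A(-6, 6))) = √(3843 + 31) = √3874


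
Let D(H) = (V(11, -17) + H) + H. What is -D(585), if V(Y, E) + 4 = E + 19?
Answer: -1168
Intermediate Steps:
V(Y, E) = 15 + E (V(Y, E) = -4 + (E + 19) = -4 + (19 + E) = 15 + E)
D(H) = -2 + 2*H (D(H) = ((15 - 17) + H) + H = (-2 + H) + H = -2 + 2*H)
-D(585) = -(-2 + 2*585) = -(-2 + 1170) = -1*1168 = -1168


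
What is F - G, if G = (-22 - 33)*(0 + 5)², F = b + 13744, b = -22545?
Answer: -7426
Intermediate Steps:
F = -8801 (F = -22545 + 13744 = -8801)
G = -1375 (G = -55*5² = -55*25 = -1375)
F - G = -8801 - 1*(-1375) = -8801 + 1375 = -7426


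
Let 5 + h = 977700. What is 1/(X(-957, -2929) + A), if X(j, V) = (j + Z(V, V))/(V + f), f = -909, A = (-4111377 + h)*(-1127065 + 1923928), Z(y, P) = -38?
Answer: -3838/9583928289453313 ≈ -4.0046e-13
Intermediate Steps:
h = 977695 (h = -5 + 977700 = 977695)
A = -2497115239566 (A = (-4111377 + 977695)*(-1127065 + 1923928) = -3133682*796863 = -2497115239566)
X(j, V) = (-38 + j)/(-909 + V) (X(j, V) = (j - 38)/(V - 909) = (-38 + j)/(-909 + V))
1/(X(-957, -2929) + A) = 1/((-38 - 957)/(-909 - 2929) - 2497115239566) = 1/(-995/(-3838) - 2497115239566) = 1/(-1/3838*(-995) - 2497115239566) = 1/(995/3838 - 2497115239566) = 1/(-9583928289453313/3838) = -3838/9583928289453313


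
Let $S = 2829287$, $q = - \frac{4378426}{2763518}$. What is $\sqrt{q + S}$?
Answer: $\frac{2 \sqrt{1350458906894366145}}{1381759} \approx 1682.0$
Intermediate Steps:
$q = - \frac{2189213}{1381759}$ ($q = \left(-4378426\right) \frac{1}{2763518} = - \frac{2189213}{1381759} \approx -1.5844$)
$\sqrt{q + S} = \sqrt{- \frac{2189213}{1381759} + 2829287} = \sqrt{\frac{3909390586620}{1381759}} = \frac{2 \sqrt{1350458906894366145}}{1381759}$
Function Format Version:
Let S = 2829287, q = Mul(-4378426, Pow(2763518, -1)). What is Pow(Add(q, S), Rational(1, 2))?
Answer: Mul(Rational(2, 1381759), Pow(1350458906894366145, Rational(1, 2))) ≈ 1682.0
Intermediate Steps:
q = Rational(-2189213, 1381759) (q = Mul(-4378426, Rational(1, 2763518)) = Rational(-2189213, 1381759) ≈ -1.5844)
Pow(Add(q, S), Rational(1, 2)) = Pow(Add(Rational(-2189213, 1381759), 2829287), Rational(1, 2)) = Pow(Rational(3909390586620, 1381759), Rational(1, 2)) = Mul(Rational(2, 1381759), Pow(1350458906894366145, Rational(1, 2)))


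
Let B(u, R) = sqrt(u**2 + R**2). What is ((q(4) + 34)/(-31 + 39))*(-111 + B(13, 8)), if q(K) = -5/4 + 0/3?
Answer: -14541/32 + 131*sqrt(233)/32 ≈ -391.92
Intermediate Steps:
q(K) = -5/4 (q(K) = -5*1/4 + 0*(1/3) = -5/4 + 0 = -5/4)
B(u, R) = sqrt(R**2 + u**2)
((q(4) + 34)/(-31 + 39))*(-111 + B(13, 8)) = ((-5/4 + 34)/(-31 + 39))*(-111 + sqrt(8**2 + 13**2)) = ((131/4)/8)*(-111 + sqrt(64 + 169)) = ((131/4)*(1/8))*(-111 + sqrt(233)) = 131*(-111 + sqrt(233))/32 = -14541/32 + 131*sqrt(233)/32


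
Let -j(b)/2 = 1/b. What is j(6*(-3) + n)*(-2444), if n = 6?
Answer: -1222/3 ≈ -407.33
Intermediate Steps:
j(b) = -2/b
j(6*(-3) + n)*(-2444) = -2/(6*(-3) + 6)*(-2444) = -2/(-18 + 6)*(-2444) = -2/(-12)*(-2444) = -2*(-1/12)*(-2444) = (1/6)*(-2444) = -1222/3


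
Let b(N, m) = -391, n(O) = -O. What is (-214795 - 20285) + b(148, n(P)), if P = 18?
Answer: -235471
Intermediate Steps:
(-214795 - 20285) + b(148, n(P)) = (-214795 - 20285) - 391 = -235080 - 391 = -235471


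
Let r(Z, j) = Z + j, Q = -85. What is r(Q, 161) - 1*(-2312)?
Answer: 2388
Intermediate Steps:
r(Q, 161) - 1*(-2312) = (-85 + 161) - 1*(-2312) = 76 + 2312 = 2388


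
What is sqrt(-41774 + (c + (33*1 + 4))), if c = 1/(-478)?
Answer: I*sqrt(9536237186)/478 ≈ 204.3*I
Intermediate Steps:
c = -1/478 ≈ -0.0020920
sqrt(-41774 + (c + (33*1 + 4))) = sqrt(-41774 + (-1/478 + (33*1 + 4))) = sqrt(-41774 + (-1/478 + (33 + 4))) = sqrt(-41774 + (-1/478 + 37)) = sqrt(-41774 + 17685/478) = sqrt(-19950287/478) = I*sqrt(9536237186)/478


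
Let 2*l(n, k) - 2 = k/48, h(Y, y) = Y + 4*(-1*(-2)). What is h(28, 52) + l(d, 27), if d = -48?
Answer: 1193/32 ≈ 37.281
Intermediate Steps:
h(Y, y) = 8 + Y (h(Y, y) = Y + 4*2 = Y + 8 = 8 + Y)
l(n, k) = 1 + k/96 (l(n, k) = 1 + (k/48)/2 = 1 + k/96)
h(28, 52) + l(d, 27) = (8 + 28) + (1 + (1/96)*27) = 36 + (1 + 9/32) = 36 + 41/32 = 1193/32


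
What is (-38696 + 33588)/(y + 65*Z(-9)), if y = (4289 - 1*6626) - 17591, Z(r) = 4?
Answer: 1277/4917 ≈ 0.25971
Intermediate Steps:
y = -19928 (y = (4289 - 6626) - 17591 = -2337 - 17591 = -19928)
(-38696 + 33588)/(y + 65*Z(-9)) = (-38696 + 33588)/(-19928 + 65*4) = -5108/(-19928 + 260) = -5108/(-19668) = -5108*(-1/19668) = 1277/4917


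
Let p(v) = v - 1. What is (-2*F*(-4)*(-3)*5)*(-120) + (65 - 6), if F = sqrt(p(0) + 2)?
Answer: 14459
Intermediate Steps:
p(v) = -1 + v
F = 1 (F = sqrt((-1 + 0) + 2) = sqrt(-1 + 2) = sqrt(1) = 1)
(-2*F*(-4)*(-3)*5)*(-120) + (65 - 6) = (-2*1*(-4)*(-3)*5)*(-120) + (65 - 6) = (-(-8)*(-3)*5)*(-120) + 59 = (-2*12*5)*(-120) + 59 = -24*5*(-120) + 59 = -120*(-120) + 59 = 14400 + 59 = 14459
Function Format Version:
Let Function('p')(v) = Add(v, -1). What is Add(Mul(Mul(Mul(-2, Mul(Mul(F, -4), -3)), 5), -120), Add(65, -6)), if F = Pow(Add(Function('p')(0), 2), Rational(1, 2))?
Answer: 14459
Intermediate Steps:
Function('p')(v) = Add(-1, v)
F = 1 (F = Pow(Add(Add(-1, 0), 2), Rational(1, 2)) = Pow(Add(-1, 2), Rational(1, 2)) = Pow(1, Rational(1, 2)) = 1)
Add(Mul(Mul(Mul(-2, Mul(Mul(F, -4), -3)), 5), -120), Add(65, -6)) = Add(Mul(Mul(Mul(-2, Mul(Mul(1, -4), -3)), 5), -120), Add(65, -6)) = Add(Mul(Mul(Mul(-2, Mul(-4, -3)), 5), -120), 59) = Add(Mul(Mul(Mul(-2, 12), 5), -120), 59) = Add(Mul(Mul(-24, 5), -120), 59) = Add(Mul(-120, -120), 59) = Add(14400, 59) = 14459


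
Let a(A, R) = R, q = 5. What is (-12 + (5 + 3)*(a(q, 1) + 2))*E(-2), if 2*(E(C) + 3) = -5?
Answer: -66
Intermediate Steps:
E(C) = -11/2 (E(C) = -3 + (1/2)*(-5) = -3 - 5/2 = -11/2)
(-12 + (5 + 3)*(a(q, 1) + 2))*E(-2) = (-12 + (5 + 3)*(1 + 2))*(-11/2) = (-12 + 8*3)*(-11/2) = (-12 + 24)*(-11/2) = 12*(-11/2) = -66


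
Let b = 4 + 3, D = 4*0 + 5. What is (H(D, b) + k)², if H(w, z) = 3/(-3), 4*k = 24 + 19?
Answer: 1521/16 ≈ 95.063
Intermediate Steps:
k = 43/4 (k = (24 + 19)/4 = (¼)*43 = 43/4 ≈ 10.750)
D = 5 (D = 0 + 5 = 5)
b = 7
H(w, z) = -1 (H(w, z) = 3*(-⅓) = -1)
(H(D, b) + k)² = (-1 + 43/4)² = (39/4)² = 1521/16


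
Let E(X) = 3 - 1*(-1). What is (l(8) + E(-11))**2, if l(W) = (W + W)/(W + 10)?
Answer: 1936/81 ≈ 23.901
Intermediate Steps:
E(X) = 4 (E(X) = 3 + 1 = 4)
l(W) = 2*W/(10 + W) (l(W) = (2*W)/(10 + W) = 2*W/(10 + W))
(l(8) + E(-11))**2 = (2*8/(10 + 8) + 4)**2 = (2*8/18 + 4)**2 = (2*8*(1/18) + 4)**2 = (8/9 + 4)**2 = (44/9)**2 = 1936/81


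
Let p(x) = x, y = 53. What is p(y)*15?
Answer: 795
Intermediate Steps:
p(y)*15 = 53*15 = 795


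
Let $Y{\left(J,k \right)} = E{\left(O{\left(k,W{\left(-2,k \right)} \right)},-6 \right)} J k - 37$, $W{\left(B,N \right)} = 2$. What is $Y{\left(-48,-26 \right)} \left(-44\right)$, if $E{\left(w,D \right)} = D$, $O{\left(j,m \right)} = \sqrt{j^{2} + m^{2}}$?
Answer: $331100$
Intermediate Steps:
$Y{\left(J,k \right)} = -37 - 6 J k$ ($Y{\left(J,k \right)} = - 6 J k - 37 = -37 - 6 J k$)
$Y{\left(-48,-26 \right)} \left(-44\right) = \left(-37 - \left(-288\right) \left(-26\right)\right) \left(-44\right) = \left(-37 - 7488\right) \left(-44\right) = \left(-7525\right) \left(-44\right) = 331100$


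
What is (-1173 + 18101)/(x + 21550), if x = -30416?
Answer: -8464/4433 ≈ -1.9093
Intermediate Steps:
(-1173 + 18101)/(x + 21550) = (-1173 + 18101)/(-30416 + 21550) = 16928/(-8866) = 16928*(-1/8866) = -8464/4433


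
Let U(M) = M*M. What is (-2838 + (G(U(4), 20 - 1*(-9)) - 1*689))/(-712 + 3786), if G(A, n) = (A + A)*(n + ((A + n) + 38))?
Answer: 57/3074 ≈ 0.018543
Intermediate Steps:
U(M) = M**2
G(A, n) = 2*A*(38 + A + 2*n) (G(A, n) = (2*A)*(n + (38 + A + n)) = (2*A)*(38 + A + 2*n) = 2*A*(38 + A + 2*n))
(-2838 + (G(U(4), 20 - 1*(-9)) - 1*689))/(-712 + 3786) = (-2838 + (2*4**2*(38 + 4**2 + 2*(20 - 1*(-9))) - 1*689))/(-712 + 3786) = (-2838 + (2*16*(38 + 16 + 2*(20 + 9)) - 689))/3074 = (-2838 + (2*16*(38 + 16 + 2*29) - 689))*(1/3074) = (-2838 + (2*16*(38 + 16 + 58) - 689))*(1/3074) = (-2838 + (2*16*112 - 689))*(1/3074) = (-2838 + (3584 - 689))*(1/3074) = (-2838 + 2895)*(1/3074) = 57*(1/3074) = 57/3074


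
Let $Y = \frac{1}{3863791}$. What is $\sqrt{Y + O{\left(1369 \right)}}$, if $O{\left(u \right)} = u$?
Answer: $\frac{2 \sqrt{5109409486143770}}{3863791} \approx 37.0$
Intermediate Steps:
$Y = \frac{1}{3863791} \approx 2.5881 \cdot 10^{-7}$
$\sqrt{Y + O{\left(1369 \right)}} = \sqrt{\frac{1}{3863791} + 1369} = \sqrt{\frac{5289529880}{3863791}} = \frac{2 \sqrt{5109409486143770}}{3863791}$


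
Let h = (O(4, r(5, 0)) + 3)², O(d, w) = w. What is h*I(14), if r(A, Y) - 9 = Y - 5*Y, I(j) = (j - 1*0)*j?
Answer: 28224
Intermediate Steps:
I(j) = j² (I(j) = (j + 0)*j = j*j = j²)
r(A, Y) = 9 - 4*Y (r(A, Y) = 9 + (Y - 5*Y) = 9 - 4*Y)
h = 144 (h = ((9 - 4*0) + 3)² = ((9 + 0) + 3)² = (9 + 3)² = 12² = 144)
h*I(14) = 144*14² = 144*196 = 28224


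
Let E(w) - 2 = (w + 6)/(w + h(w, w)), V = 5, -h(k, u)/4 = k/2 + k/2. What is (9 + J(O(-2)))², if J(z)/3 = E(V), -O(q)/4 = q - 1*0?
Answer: 4096/25 ≈ 163.84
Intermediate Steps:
h(k, u) = -4*k (h(k, u) = -4*(k/2 + k/2) = -4*k)
O(q) = -4*q (O(q) = -4*(q - 1*0) = -4*(q + 0) = -4*q)
E(w) = 2 - (6 + w)/(3*w) (E(w) = 2 + (w + 6)/(w - 4*w) = 2 + (6 + w)/((-3*w)) = 2 + (6 + w)*(-1/(3*w)) = 2 - (6 + w)/(3*w))
J(z) = 19/5 (J(z) = 3*(5/3 - 2/5) = 3*(5/3 - 2*⅕) = 3*(5/3 - ⅖) = 3*(19/15) = 19/5)
(9 + J(O(-2)))² = (9 + 19/5)² = (64/5)² = 4096/25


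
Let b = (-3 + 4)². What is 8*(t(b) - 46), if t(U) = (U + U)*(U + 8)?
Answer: -224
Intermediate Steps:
b = 1 (b = 1² = 1)
t(U) = 2*U*(8 + U) (t(U) = (2*U)*(8 + U) = 2*U*(8 + U))
8*(t(b) - 46) = 8*(2*1*(8 + 1) - 46) = 8*(2*1*9 - 46) = 8*(18 - 46) = 8*(-28) = -224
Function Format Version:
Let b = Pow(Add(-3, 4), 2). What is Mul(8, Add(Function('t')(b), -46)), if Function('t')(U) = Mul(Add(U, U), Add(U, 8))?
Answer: -224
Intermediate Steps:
b = 1 (b = Pow(1, 2) = 1)
Function('t')(U) = Mul(2, U, Add(8, U)) (Function('t')(U) = Mul(Mul(2, U), Add(8, U)) = Mul(2, U, Add(8, U)))
Mul(8, Add(Function('t')(b), -46)) = Mul(8, Add(Mul(2, 1, Add(8, 1)), -46)) = Mul(8, Add(Mul(2, 1, 9), -46)) = Mul(8, Add(18, -46)) = Mul(8, -28) = -224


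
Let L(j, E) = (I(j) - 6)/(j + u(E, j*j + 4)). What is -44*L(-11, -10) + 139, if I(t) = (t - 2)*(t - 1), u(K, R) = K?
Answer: 3173/7 ≈ 453.29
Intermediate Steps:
I(t) = (-1 + t)*(-2 + t) (I(t) = (-2 + t)*(-1 + t) = (-1 + t)*(-2 + t))
L(j, E) = (-4 + j² - 3*j)/(E + j) (L(j, E) = ((2 + j² - 3*j) - 6)/(j + E) = (-4 + j² - 3*j)/(E + j))
-44*L(-11, -10) + 139 = -44*(-4 + (-11)² - 3*(-11))/(-10 - 11) + 139 = -44*(-4 + 121 + 33)/(-21) + 139 = -(-44)*150/21 + 139 = -44*(-50/7) + 139 = 2200/7 + 139 = 3173/7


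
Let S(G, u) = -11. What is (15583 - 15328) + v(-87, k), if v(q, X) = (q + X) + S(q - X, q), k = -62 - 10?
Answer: 85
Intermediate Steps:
k = -72
v(q, X) = -11 + X + q (v(q, X) = (q + X) - 11 = (X + q) - 11 = -11 + X + q)
(15583 - 15328) + v(-87, k) = (15583 - 15328) + (-11 - 72 - 87) = 255 - 170 = 85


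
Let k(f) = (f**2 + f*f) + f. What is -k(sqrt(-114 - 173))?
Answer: 574 - I*sqrt(287) ≈ 574.0 - 16.941*I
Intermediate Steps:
k(f) = f + 2*f**2 (k(f) = (f**2 + f**2) + f = 2*f**2 + f = f + 2*f**2)
-k(sqrt(-114 - 173)) = -sqrt(-114 - 173)*(1 + 2*sqrt(-114 - 173)) = -sqrt(-287)*(1 + 2*sqrt(-287)) = -I*sqrt(287)*(1 + 2*(I*sqrt(287))) = -I*sqrt(287)*(1 + 2*I*sqrt(287))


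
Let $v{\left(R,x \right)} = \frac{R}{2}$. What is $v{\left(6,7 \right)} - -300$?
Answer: $303$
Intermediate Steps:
$v{\left(R,x \right)} = \frac{R}{2}$ ($v{\left(R,x \right)} = R \frac{1}{2} = \frac{R}{2}$)
$v{\left(6,7 \right)} - -300 = \frac{1}{2} \cdot 6 - -300 = 3 + 300 = 303$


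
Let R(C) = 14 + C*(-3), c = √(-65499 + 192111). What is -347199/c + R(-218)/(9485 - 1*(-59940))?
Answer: 668/69425 - 115733*√3517/7034 ≈ -975.75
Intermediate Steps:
c = 6*√3517 (c = √126612 = 6*√3517 ≈ 355.83)
R(C) = 14 - 3*C
-347199/c + R(-218)/(9485 - 1*(-59940)) = -347199*√3517/21102 + (14 - 3*(-218))/(9485 - 1*(-59940)) = -115733*√3517/7034 + (14 + 654)/(9485 + 59940) = -115733*√3517/7034 + 668/69425 = 668/69425 - 115733*√3517/7034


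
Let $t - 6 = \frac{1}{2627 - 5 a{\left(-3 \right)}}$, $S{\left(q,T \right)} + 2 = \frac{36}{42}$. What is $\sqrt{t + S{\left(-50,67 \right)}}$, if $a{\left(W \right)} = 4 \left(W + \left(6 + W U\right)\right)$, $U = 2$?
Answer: $\frac{\sqrt{1718484285}}{18809} \approx 2.204$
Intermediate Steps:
$a{\left(W \right)} = 24 + 12 W$ ($a{\left(W \right)} = 4 \left(W + \left(6 + W 2\right)\right) = 4 \left(W + \left(6 + 2 W\right)\right) = 4 \left(6 + 3 W\right) = 24 + 12 W$)
$S{\left(q,T \right)} = - \frac{8}{7}$ ($S{\left(q,T \right)} = -2 + \frac{36}{42} = -2 + 36 \cdot \frac{1}{42} = -2 + \frac{6}{7} = - \frac{8}{7}$)
$t = \frac{16123}{2687}$ ($t = 6 + \frac{1}{2627 - 5 \left(24 + 12 \left(-3\right)\right)} = 6 + \frac{1}{2627 - 5 \left(24 - 36\right)} = 6 + \frac{1}{2627 - -60} = 6 + \frac{1}{2627 + 60} = 6 + \frac{1}{2687} = \frac{16123}{2687} \approx 6.0004$)
$\sqrt{t + S{\left(-50,67 \right)}} = \sqrt{\frac{16123}{2687} - \frac{8}{7}} = \sqrt{\frac{91365}{18809}} = \frac{\sqrt{1718484285}}{18809}$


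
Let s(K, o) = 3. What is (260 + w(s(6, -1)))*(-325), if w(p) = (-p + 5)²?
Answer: -85800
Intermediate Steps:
w(p) = (5 - p)²
(260 + w(s(6, -1)))*(-325) = (260 + (-5 + 3)²)*(-325) = (260 + (-2)²)*(-325) = (260 + 4)*(-325) = 264*(-325) = -85800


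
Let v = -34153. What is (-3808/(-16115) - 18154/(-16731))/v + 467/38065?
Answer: 77940560920219/6373004304601935 ≈ 0.012230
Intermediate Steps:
(-3808/(-16115) - 18154/(-16731))/v + 467/38065 = (-3808/(-16115) - 18154/(-16731))/(-34153) + 467/38065 = (-3808*(-1/16115) - 18154*(-1/16731))*(-1/34153) + 467*(1/38065) = (3808/16115 + 18154/16731)*(-1/34153) + 467/38065 = (32387578/24510915)*(-1/34153) + 467/38065 = -32387578/837121279995 + 467/38065 = 77940560920219/6373004304601935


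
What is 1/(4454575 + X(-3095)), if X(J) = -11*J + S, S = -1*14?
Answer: 1/4488606 ≈ 2.2279e-7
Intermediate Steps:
S = -14
X(J) = -14 - 11*J (X(J) = -11*J - 14 = -14 - 11*J)
1/(4454575 + X(-3095)) = 1/(4454575 + (-14 - 11*(-3095))) = 1/(4454575 + (-14 + 34045)) = 1/(4454575 + 34031) = 1/4488606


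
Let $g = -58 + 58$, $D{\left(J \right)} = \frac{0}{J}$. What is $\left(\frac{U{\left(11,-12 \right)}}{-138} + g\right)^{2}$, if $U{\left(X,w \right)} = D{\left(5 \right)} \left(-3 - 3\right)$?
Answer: $0$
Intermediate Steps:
$D{\left(J \right)} = 0$
$U{\left(X,w \right)} = 0$ ($U{\left(X,w \right)} = 0 \left(-3 - 3\right) = 0 \left(-6\right) = 0$)
$g = 0$
$\left(\frac{U{\left(11,-12 \right)}}{-138} + g\right)^{2} = \left(\frac{0}{-138} + 0\right)^{2} = \left(0 \left(- \frac{1}{138}\right) + 0\right)^{2} = \left(0 + 0\right)^{2} = 0^{2} = 0$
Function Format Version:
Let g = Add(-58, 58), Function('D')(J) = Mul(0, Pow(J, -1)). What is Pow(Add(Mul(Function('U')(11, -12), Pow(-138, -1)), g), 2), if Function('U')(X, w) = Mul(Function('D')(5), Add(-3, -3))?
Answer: 0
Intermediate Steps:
Function('D')(J) = 0
Function('U')(X, w) = 0 (Function('U')(X, w) = Mul(0, Add(-3, -3)) = Mul(0, -6) = 0)
g = 0
Pow(Add(Mul(Function('U')(11, -12), Pow(-138, -1)), g), 2) = Pow(Add(Mul(0, Pow(-138, -1)), 0), 2) = Pow(Add(Mul(0, Rational(-1, 138)), 0), 2) = Pow(Add(0, 0), 2) = Pow(0, 2) = 0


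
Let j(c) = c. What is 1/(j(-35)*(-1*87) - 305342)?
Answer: -1/302297 ≈ -3.3080e-6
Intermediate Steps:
1/(j(-35)*(-1*87) - 305342) = 1/(-(-35)*87 - 305342) = 1/(-35*(-87) - 305342) = 1/(3045 - 305342) = 1/(-302297) = -1/302297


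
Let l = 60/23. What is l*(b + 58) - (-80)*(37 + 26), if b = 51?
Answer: 122460/23 ≈ 5324.3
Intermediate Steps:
l = 60/23 (l = 60*(1/23) = 60/23 ≈ 2.6087)
l*(b + 58) - (-80)*(37 + 26) = 60*(51 + 58)/23 - (-80)*(37 + 26) = (60/23)*109 - (-80)*63 = 6540/23 - 1*(-5040) = 6540/23 + 5040 = 122460/23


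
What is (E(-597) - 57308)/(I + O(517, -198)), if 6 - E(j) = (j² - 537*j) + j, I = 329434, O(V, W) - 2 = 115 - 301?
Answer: -733703/329250 ≈ -2.2284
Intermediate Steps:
O(V, W) = -184 (O(V, W) = 2 + (115 - 301) = 2 - 186 = -184)
E(j) = 6 - j² + 536*j (E(j) = 6 - ((j² - 537*j) + j) = 6 - (j² - 536*j) = 6 + (-j² + 536*j) = 6 - j² + 536*j)
(E(-597) - 57308)/(I + O(517, -198)) = ((6 - 1*(-597)² + 536*(-597)) - 57308)/(329434 - 184) = ((6 - 1*356409 - 319992) - 57308)/329250 = ((6 - 356409 - 319992) - 57308)*(1/329250) = (-676395 - 57308)*(1/329250) = -733703*1/329250 = -733703/329250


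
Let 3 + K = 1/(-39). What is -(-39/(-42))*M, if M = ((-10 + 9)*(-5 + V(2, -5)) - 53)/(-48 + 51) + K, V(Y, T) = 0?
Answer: 53/3 ≈ 17.667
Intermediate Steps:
K = -118/39 (K = -3 + 1/(-39) = -3 - 1/39 = -118/39 ≈ -3.0256)
M = -742/39 (M = ((-10 + 9)*(-5 + 0) - 53)/(-48 + 51) - 118/39 = (-1*(-5) - 53)/3 - 118/39 = (5 - 53)*(⅓) - 118/39 = -48*⅓ - 118/39 = -16 - 118/39 = -742/39 ≈ -19.026)
-(-39/(-42))*M = -(-39/(-42))*(-742)/39 = -(-39*(-1/42))*(-742)/39 = -13*(-742)/(14*39) = -1*(-53/3) = 53/3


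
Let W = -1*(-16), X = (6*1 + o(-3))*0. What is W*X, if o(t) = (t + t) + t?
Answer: 0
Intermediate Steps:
o(t) = 3*t (o(t) = 2*t + t = 3*t)
X = 0 (X = (6*1 + 3*(-3))*0 = (6 - 9)*0 = -3*0 = 0)
W = 16
W*X = 16*0 = 0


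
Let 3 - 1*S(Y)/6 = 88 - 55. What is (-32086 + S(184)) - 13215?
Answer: -45481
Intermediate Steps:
S(Y) = -180 (S(Y) = 18 - 6*(88 - 55) = 18 - 6*33 = 18 - 198 = -180)
(-32086 + S(184)) - 13215 = (-32086 - 180) - 13215 = -32266 - 13215 = -45481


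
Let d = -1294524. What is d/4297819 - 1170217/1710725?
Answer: -7243955426623/7352386408775 ≈ -0.98525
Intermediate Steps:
d/4297819 - 1170217/1710725 = -1294524/4297819 - 1170217/1710725 = -7243955426623/7352386408775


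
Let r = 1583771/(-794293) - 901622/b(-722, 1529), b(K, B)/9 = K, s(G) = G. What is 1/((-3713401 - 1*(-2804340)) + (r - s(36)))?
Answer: -2580657957/2345715476385185 ≈ -1.1002e-6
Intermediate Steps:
b(K, B) = 9*K
r = 352930349644/2580657957 (r = 1583771/(-794293) - 901622/(9*(-722)) = 1583771*(-1/794293) - 901622/(-6498) = -1583771/794293 - 901622*(-1/6498) = -1583771/794293 + 450811/3249 = 352930349644/2580657957 ≈ 136.76)
1/((-3713401 - 1*(-2804340)) + (r - s(36))) = 1/((-3713401 - 1*(-2804340)) + (352930349644/2580657957 - 1*36)) = 1/((-3713401 + 2804340) + (352930349644/2580657957 - 36)) = 1/(-909061 + 260026663192/2580657957) = 1/(-2345715476385185/2580657957) = -2580657957/2345715476385185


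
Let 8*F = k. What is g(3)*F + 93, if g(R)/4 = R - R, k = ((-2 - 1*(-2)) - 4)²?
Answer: 93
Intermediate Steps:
k = 16 (k = ((-2 + 2) - 4)² = (0 - 4)² = (-4)² = 16)
g(R) = 0 (g(R) = 4*(R - R) = 4*0 = 0)
F = 2 (F = (⅛)*16 = 2)
g(3)*F + 93 = 0*2 + 93 = 0 + 93 = 93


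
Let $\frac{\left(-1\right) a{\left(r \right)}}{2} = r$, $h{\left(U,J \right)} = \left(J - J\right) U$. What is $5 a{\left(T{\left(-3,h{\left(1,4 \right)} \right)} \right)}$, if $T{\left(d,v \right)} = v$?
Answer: $0$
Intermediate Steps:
$h{\left(U,J \right)} = 0$ ($h{\left(U,J \right)} = 0 U = 0$)
$a{\left(r \right)} = - 2 r$
$5 a{\left(T{\left(-3,h{\left(1,4 \right)} \right)} \right)} = 5 \left(\left(-2\right) 0\right) = 5 \cdot 0 = 0$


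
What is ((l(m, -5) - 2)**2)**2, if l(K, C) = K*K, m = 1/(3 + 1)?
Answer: 923521/65536 ≈ 14.092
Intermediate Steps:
m = 1/4 ≈ 0.25000
l(K, C) = K**2
((l(m, -5) - 2)**2)**2 = (((1/4)**2 - 2)**2)**2 = ((1/16 - 2)**2)**2 = ((-31/16)**2)**2 = (961/256)**2 = 923521/65536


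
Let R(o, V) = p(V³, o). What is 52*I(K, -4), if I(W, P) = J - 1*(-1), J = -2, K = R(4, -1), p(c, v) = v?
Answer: -52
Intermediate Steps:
R(o, V) = o
K = 4
I(W, P) = -1 (I(W, P) = -2 - 1*(-1) = -2 + 1 = -1)
52*I(K, -4) = 52*(-1) = -52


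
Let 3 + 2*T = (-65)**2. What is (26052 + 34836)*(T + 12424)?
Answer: 885007080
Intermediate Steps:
T = 2111 (T = -3/2 + (1/2)*(-65)**2 = -3/2 + (1/2)*4225 = -3/2 + 4225/2 = 2111)
(26052 + 34836)*(T + 12424) = (26052 + 34836)*(2111 + 12424) = 60888*14535 = 885007080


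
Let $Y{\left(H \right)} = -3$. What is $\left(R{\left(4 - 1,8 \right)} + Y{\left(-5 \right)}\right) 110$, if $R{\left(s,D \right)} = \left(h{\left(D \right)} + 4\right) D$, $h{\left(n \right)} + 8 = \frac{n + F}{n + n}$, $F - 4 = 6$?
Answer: $-2860$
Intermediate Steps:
$F = 10$ ($F = 4 + 6 = 10$)
$h{\left(n \right)} = -8 + \frac{10 + n}{2 n}$ ($h{\left(n \right)} = -8 + \frac{n + 10}{n + n} = -8 + \frac{10 + n}{2 n}$)
$R{\left(s,D \right)} = D \left(- \frac{7}{2} + \frac{5}{D}\right)$ ($R{\left(s,D \right)} = \left(\left(- \frac{15}{2} + \frac{5}{D}\right) + 4\right) D = \left(- \frac{7}{2} + \frac{5}{D}\right) D = D \left(- \frac{7}{2} + \frac{5}{D}\right)$)
$\left(R{\left(4 - 1,8 \right)} + Y{\left(-5 \right)}\right) 110 = \left(\left(5 - 28\right) - 3\right) 110 = \left(-23 - 3\right) 110 = \left(-26\right) 110 = -2860$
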